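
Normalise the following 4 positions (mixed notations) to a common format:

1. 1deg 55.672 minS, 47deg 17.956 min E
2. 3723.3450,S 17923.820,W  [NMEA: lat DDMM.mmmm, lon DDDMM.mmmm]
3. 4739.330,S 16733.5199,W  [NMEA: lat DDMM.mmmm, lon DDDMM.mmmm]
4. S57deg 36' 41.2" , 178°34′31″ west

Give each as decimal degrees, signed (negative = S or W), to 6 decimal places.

1. -1.927867, 47.299267
2. -37.389083, -179.397000
3. -47.655500, -167.558665
4. -57.611444, -178.575278

Point 1:
  Lat: 1 + 55.672/60 = 1.9278667
  S ⇒ negate
  Lon: 17.956′ = 0.299267°; total 47.2992667
  E → positive
Point 2:
  Latitude: degrees = first 2 digits = 37, minutes = 23.345; 37 + 23.345/60 = 37.3890833
  hemisphere S, so the sign is −
  Longitude: degrees = first 3 digits = 179, minutes = 23.82; 179 + 23.82/60 = 179.3970000
  W → negative
Point 3:
  Lat: split at 2 digits → 47° and 39.33′; 47 + 39.33/60 = 47.6555000
  S → negative
  Lon: degrees = first 3 digits = 167, minutes = 33.5199; 167 + 33.5199/60 = 167.5586650
  hemisphere W, so the sign is −
Point 4:
  φ: 36′ + 41.2″ = 36.68667′; 57 + 36.68667/60 = 57.6114444
  S → negative
  Longitude: 34′ + 31″ = 34.51667′; 178 + 34.51667/60 = 178.5752778
  W → negative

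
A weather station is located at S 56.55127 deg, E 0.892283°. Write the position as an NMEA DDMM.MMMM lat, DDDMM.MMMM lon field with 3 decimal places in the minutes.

φ: minutes = (56.551270 − 56) × 60 = 33.07620
Longitude: fractional part 0.892283 → 53.53698 minutes

5633.076,S / 00053.537,E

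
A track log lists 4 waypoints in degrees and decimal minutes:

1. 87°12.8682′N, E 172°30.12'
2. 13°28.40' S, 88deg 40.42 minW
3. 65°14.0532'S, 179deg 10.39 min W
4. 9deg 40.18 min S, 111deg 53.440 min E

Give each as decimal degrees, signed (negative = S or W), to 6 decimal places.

Point 1:
  Lat: 87 + 12.8682/60 = 87.2144700
  N → positive
  λ: 30.12′ = 0.502000°; total 172.5020000
  E → positive
Point 2:
  Latitude: 28.4′ = 0.473333°; total 13.4733333
  S → negative
  Longitude: 40.42′ = 0.673667°; total 88.6736667
  W ⇒ negate
Point 3:
  Latitude: 14.0532′ = 0.234220°; total 65.2342200
  S ⇒ negate
  Lon: 179 + 10.39/60 = 179.1731667
  W → negative
Point 4:
  φ: 40.18′ = 0.669667°; total 9.6696667
  S ⇒ negate
  λ: 53.44′ = 0.890667°; total 111.8906667
  E → positive

1. 87.214470, 172.502000
2. -13.473333, -88.673667
3. -65.234220, -179.173167
4. -9.669667, 111.890667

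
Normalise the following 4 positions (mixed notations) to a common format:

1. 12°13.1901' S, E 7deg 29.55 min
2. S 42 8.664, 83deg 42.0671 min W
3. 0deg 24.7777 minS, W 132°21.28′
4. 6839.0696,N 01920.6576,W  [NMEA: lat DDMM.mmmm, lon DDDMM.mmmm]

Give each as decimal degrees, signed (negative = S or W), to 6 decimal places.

Point 1:
  φ: 13.1901′ = 0.219835°; total 12.2198350
  S ⇒ negate
  Lon: 29.55′ = 0.492500°; total 7.4925000
  E ⇒ keep positive
Point 2:
  φ: 42 + 8.664/60 = 42.1444000
  S ⇒ negate
  Longitude: 83 + 42.0671/60 = 83.7011183
  W → negative
Point 3:
  Lat: 0 + 24.7777/60 = 0.4129617
  hemisphere S, so the sign is −
  λ: 132 + 21.28/60 = 132.3546667
  W ⇒ negate
Point 4:
  φ: degrees = first 2 digits = 68, minutes = 39.0696; 68 + 39.0696/60 = 68.6511600
  N ⇒ keep positive
  Lon: degrees = first 3 digits = 19, minutes = 20.6576; 19 + 20.6576/60 = 19.3442933
  W → negative

1. -12.219835, 7.492500
2. -42.144400, -83.701118
3. -0.412962, -132.354667
4. 68.651160, -19.344293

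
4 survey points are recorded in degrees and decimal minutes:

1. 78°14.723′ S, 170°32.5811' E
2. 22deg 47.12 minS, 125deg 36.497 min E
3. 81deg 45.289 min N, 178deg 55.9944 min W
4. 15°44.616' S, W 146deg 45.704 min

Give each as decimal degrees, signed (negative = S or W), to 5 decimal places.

Point 1:
  Latitude: 14.723′ = 0.245383°; total 78.245383
  hemisphere S, so the sign is −
  Longitude: 170 + 32.5811/60 = 170.543018
  E ⇒ keep positive
Point 2:
  Lat: 47.12′ = 0.785333°; total 22.785333
  hemisphere S, so the sign is −
  Lon: 36.497′ = 0.608283°; total 125.608283
  E → positive
Point 3:
  Latitude: 45.289′ = 0.754817°; total 81.754817
  N → positive
  λ: 55.9944′ = 0.933240°; total 178.933240
  hemisphere W, so the sign is −
Point 4:
  Latitude: 15 + 44.616/60 = 15.743600
  S → negative
  Lon: 146 + 45.704/60 = 146.761733
  W ⇒ negate

1. -78.24538, 170.54302
2. -22.78533, 125.60828
3. 81.75482, -178.93324
4. -15.74360, -146.76173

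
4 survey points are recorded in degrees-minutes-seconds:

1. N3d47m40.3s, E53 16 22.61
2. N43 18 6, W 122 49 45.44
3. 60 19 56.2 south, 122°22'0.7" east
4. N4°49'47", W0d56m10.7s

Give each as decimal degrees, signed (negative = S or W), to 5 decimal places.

1. 3.79453, 53.27295
2. 43.30167, -122.82929
3. -60.33228, 122.36686
4. 4.82972, -0.93631

Point 1:
  φ: 3 + 47/60 + 40.3/3600 = 3.794528
  N ⇒ keep positive
  Longitude: 16′ + 22.61″ = 16.37683′; 53 + 16.37683/60 = 53.272947
  E → positive
Point 2:
  φ: 18′ + 6″ = 18.10000′; 43 + 18.10000/60 = 43.301667
  N ⇒ keep positive
  λ: 122 + 49/60 + 45.44/3600 = 122.829289
  W → negative
Point 3:
  Latitude: 60 + 19/60 + 56.2/3600 = 60.332278
  S → negative
  Lon: 22′ + 0.7″ = 22.01167′; 122 + 22.01167/60 = 122.366861
  E ⇒ keep positive
Point 4:
  Latitude: 4 + 49/60 + 47/3600 = 4.829722
  N → positive
  λ: 0 + 56/60 + 10.7/3600 = 0.936306
  hemisphere W, so the sign is −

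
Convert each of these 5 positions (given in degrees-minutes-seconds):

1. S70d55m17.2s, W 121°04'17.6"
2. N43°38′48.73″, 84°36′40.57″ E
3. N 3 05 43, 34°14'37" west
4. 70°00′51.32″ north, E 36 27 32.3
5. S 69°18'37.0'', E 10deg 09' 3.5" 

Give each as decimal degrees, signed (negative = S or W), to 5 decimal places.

Point 1:
  Latitude: 55′ + 17.2″ = 55.28667′; 70 + 55.28667/60 = 70.921444
  S → negative
  Lon: 4′ + 17.6″ = 4.29333′; 121 + 4.29333/60 = 121.071556
  W ⇒ negate
Point 2:
  Latitude: 43 + 38/60 + 48.73/3600 = 43.646869
  N → positive
  Lon: 84° + 36/60 + 40.57/3600 = 84 + 0.600000 + 0.011269 = 84.611269
  E ⇒ keep positive
Point 3:
  Lat: 5′ + 43″ = 5.71667′; 3 + 5.71667/60 = 3.095278
  N ⇒ keep positive
  λ: 34° + 14/60 + 37/3600 = 34 + 0.233333 + 0.010278 = 34.243611
  hemisphere W, so the sign is −
Point 4:
  Lat: 70° + 0/60 + 51.32/3600 = 70 + 0.000000 + 0.014256 = 70.014256
  N ⇒ keep positive
  λ: 27′ + 32.3″ = 27.53833′; 36 + 27.53833/60 = 36.458972
  E → positive
Point 5:
  φ: 69 + 18/60 + 37/3600 = 69.310278
  hemisphere S, so the sign is −
  Lon: 10° + 9/60 + 3.5/3600 = 10 + 0.150000 + 0.000972 = 10.150972
  E ⇒ keep positive

1. -70.92144, -121.07156
2. 43.64687, 84.61127
3. 3.09528, -34.24361
4. 70.01426, 36.45897
5. -69.31028, 10.15097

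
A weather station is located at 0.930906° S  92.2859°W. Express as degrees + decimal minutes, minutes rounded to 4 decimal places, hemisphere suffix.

Lat: 0° + 0.930906 × 60 = 0° 55.854360′
λ: 92° + 0.285900 × 60 = 92° 17.154000′

0° 55.8544′ S, 92° 17.1540′ W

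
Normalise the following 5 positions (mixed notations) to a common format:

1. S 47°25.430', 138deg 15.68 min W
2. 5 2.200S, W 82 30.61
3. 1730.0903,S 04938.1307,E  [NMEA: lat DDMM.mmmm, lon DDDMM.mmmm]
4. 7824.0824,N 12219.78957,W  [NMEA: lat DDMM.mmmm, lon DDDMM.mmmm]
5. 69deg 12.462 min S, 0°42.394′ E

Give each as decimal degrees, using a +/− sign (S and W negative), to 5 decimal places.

1. -47.42383, -138.26133
2. -5.03667, -82.51017
3. -17.50151, 49.63551
4. 78.40137, -122.32983
5. -69.20770, 0.70657

Point 1:
  Lat: 47 + 25.43/60 = 47.423833
  hemisphere S, so the sign is −
  Longitude: 138 + 15.68/60 = 138.261333
  hemisphere W, so the sign is −
Point 2:
  Latitude: 2.2′ = 0.036667°; total 5.036667
  S ⇒ negate
  Lon: 82 + 30.61/60 = 82.510167
  W ⇒ negate
Point 3:
  Latitude: degrees = first 2 digits = 17, minutes = 30.0903; 17 + 30.0903/60 = 17.501505
  hemisphere S, so the sign is −
  Lon: split at 3 digits → 049° and 38.1307′; 49 + 38.1307/60 = 49.635512
  E ⇒ keep positive
Point 4:
  Latitude: split at 2 digits → 78° and 24.0824′; 78 + 24.0824/60 = 78.401373
  N → positive
  λ: split at 3 digits → 122° and 19.78957′; 122 + 19.78957/60 = 122.329826
  W → negative
Point 5:
  φ: 12.462′ = 0.207700°; total 69.207700
  S → negative
  λ: 0 + 42.394/60 = 0.706567
  E ⇒ keep positive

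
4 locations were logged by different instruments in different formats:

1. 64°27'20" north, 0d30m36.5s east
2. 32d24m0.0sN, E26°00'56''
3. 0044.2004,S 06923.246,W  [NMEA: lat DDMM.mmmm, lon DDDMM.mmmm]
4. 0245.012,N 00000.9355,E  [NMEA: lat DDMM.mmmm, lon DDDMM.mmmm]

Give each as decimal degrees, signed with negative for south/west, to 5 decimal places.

Point 1:
  Latitude: 27′ + 20″ = 27.33333′; 64 + 27.33333/60 = 64.455556
  N → positive
  Lon: 0° + 30/60 + 36.5/3600 = 0 + 0.500000 + 0.010139 = 0.510139
  E → positive
Point 2:
  Latitude: 24′ + 0″ = 24.00000′; 32 + 24.00000/60 = 32.400000
  N → positive
  Lon: 26° + 0/60 + 56/3600 = 26 + 0.000000 + 0.015556 = 26.015556
  E → positive
Point 3:
  Latitude: split at 2 digits → 00° and 44.2004′; 0 + 44.2004/60 = 0.736673
  S → negative
  λ: degrees = first 3 digits = 69, minutes = 23.246; 69 + 23.246/60 = 69.387433
  hemisphere W, so the sign is −
Point 4:
  Latitude: split at 2 digits → 02° and 45.012′; 2 + 45.012/60 = 2.750200
  N → positive
  Lon: split at 3 digits → 000° and 0.9355′; 0 + 0.9355/60 = 0.015592
  E ⇒ keep positive

1. 64.45556, 0.51014
2. 32.40000, 26.01556
3. -0.73667, -69.38743
4. 2.75020, 0.01559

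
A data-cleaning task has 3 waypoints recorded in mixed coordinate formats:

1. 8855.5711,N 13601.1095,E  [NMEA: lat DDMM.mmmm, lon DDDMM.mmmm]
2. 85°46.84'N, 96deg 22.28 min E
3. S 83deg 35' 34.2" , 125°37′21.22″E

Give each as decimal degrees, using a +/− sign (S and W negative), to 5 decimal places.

1. 88.92619, 136.01849
2. 85.78067, 96.37133
3. -83.59283, 125.62256

Point 1:
  φ: degrees = first 2 digits = 88, minutes = 55.5711; 88 + 55.5711/60 = 88.926185
  N ⇒ keep positive
  λ: split at 3 digits → 136° and 1.1095′; 136 + 1.1095/60 = 136.018492
  E → positive
Point 2:
  Latitude: 46.84′ = 0.780667°; total 85.780667
  N ⇒ keep positive
  Longitude: 96 + 22.28/60 = 96.371333
  E → positive
Point 3:
  Lat: 83 + 35/60 + 34.2/3600 = 83.592833
  hemisphere S, so the sign is −
  Longitude: 125 + 37/60 + 21.22/3600 = 125.622561
  E ⇒ keep positive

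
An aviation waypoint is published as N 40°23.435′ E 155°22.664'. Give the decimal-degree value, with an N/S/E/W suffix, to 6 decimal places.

Latitude: 23.435′ = 0.390583°; total 40.3905833
Longitude: 155 + 22.664/60 = 155.3777333

40.390583° N, 155.377733° E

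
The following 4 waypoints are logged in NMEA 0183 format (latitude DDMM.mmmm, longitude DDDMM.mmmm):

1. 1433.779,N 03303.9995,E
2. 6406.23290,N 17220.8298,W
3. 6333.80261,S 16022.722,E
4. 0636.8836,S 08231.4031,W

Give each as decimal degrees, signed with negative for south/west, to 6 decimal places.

1. 14.562983, 33.066658
2. 64.103882, -172.347163
3. -63.563377, 160.378700
4. -6.614727, -82.523385

Point 1:
  Latitude: degrees = first 2 digits = 14, minutes = 33.779; 14 + 33.779/60 = 14.5629833
  N → positive
  λ: degrees = first 3 digits = 33, minutes = 3.9995; 33 + 3.9995/60 = 33.0666583
  E ⇒ keep positive
Point 2:
  Latitude: degrees = first 2 digits = 64, minutes = 6.2329; 64 + 6.2329/60 = 64.1038817
  N → positive
  Longitude: degrees = first 3 digits = 172, minutes = 20.8298; 172 + 20.8298/60 = 172.3471633
  W → negative
Point 3:
  Latitude: degrees = first 2 digits = 63, minutes = 33.80261; 63 + 33.80261/60 = 63.5633768
  hemisphere S, so the sign is −
  λ: degrees = first 3 digits = 160, minutes = 22.722; 160 + 22.722/60 = 160.3787000
  E ⇒ keep positive
Point 4:
  Lat: split at 2 digits → 06° and 36.8836′; 6 + 36.8836/60 = 6.6147267
  S ⇒ negate
  λ: degrees = first 3 digits = 82, minutes = 31.4031; 82 + 31.4031/60 = 82.5233850
  hemisphere W, so the sign is −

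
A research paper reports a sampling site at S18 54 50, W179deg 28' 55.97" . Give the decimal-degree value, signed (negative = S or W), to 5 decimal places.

Latitude: 18° + 54/60 + 50/3600 = 18 + 0.900000 + 0.013889 = 18.913889
S ⇒ negate
λ: 28′ + 55.97″ = 28.93283′; 179 + 28.93283/60 = 179.482214
W ⇒ negate

-18.91389, -179.48221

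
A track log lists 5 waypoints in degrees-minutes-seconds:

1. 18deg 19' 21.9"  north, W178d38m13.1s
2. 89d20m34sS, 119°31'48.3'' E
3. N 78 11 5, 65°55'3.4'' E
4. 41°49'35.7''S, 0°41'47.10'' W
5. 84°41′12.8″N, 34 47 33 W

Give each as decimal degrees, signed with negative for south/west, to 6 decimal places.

1. 18.322750, -178.636972
2. -89.342778, 119.530083
3. 78.184722, 65.917611
4. -41.826583, -0.696417
5. 84.686889, -34.792500

Point 1:
  Latitude: 18° + 19/60 + 21.9/3600 = 18 + 0.316667 + 0.006083 = 18.3227500
  N → positive
  Longitude: 38′ + 13.1″ = 38.21833′; 178 + 38.21833/60 = 178.6369722
  W → negative
Point 2:
  Lat: 20′ + 34″ = 20.56667′; 89 + 20.56667/60 = 89.3427778
  hemisphere S, so the sign is −
  λ: 119 + 31/60 + 48.3/3600 = 119.5300833
  E ⇒ keep positive
Point 3:
  Latitude: 11′ + 5″ = 11.08333′; 78 + 11.08333/60 = 78.1847222
  N → positive
  Lon: 55′ + 3.4″ = 55.05667′; 65 + 55.05667/60 = 65.9176111
  E → positive
Point 4:
  Latitude: 41° + 49/60 + 35.7/3600 = 41 + 0.816667 + 0.009917 = 41.8265833
  S ⇒ negate
  Longitude: 0° + 41/60 + 47.1/3600 = 0 + 0.683333 + 0.013083 = 0.6964167
  hemisphere W, so the sign is −
Point 5:
  Latitude: 84° + 41/60 + 12.8/3600 = 84 + 0.683333 + 0.003556 = 84.6868889
  N → positive
  Longitude: 47′ + 33″ = 47.55000′; 34 + 47.55000/60 = 34.7925000
  hemisphere W, so the sign is −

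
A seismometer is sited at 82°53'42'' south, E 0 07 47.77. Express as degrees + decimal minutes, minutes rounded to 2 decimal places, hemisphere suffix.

Lat: seconds/60 = 0.70000; minutes = 53 + 0.70000 = 53.7000
Longitude: seconds/60 = 0.79617; minutes = 7 + 0.79617 = 7.7962

82° 53.70′ S, 0° 7.80′ E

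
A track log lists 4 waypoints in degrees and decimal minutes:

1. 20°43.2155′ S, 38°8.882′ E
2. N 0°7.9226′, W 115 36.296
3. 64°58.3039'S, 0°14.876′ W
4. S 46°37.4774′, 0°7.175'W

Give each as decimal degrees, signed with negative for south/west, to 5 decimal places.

Point 1:
  φ: 20 + 43.2155/60 = 20.720258
  S ⇒ negate
  λ: 8.882′ = 0.148033°; total 38.148033
  E ⇒ keep positive
Point 2:
  φ: 0 + 7.9226/60 = 0.132043
  N → positive
  λ: 36.296′ = 0.604933°; total 115.604933
  W ⇒ negate
Point 3:
  Latitude: 64 + 58.3039/60 = 64.971732
  S → negative
  Longitude: 0 + 14.876/60 = 0.247933
  W ⇒ negate
Point 4:
  Lat: 46 + 37.4774/60 = 46.624623
  hemisphere S, so the sign is −
  Longitude: 7.175′ = 0.119583°; total 0.119583
  W → negative

1. -20.72026, 38.14803
2. 0.13204, -115.60493
3. -64.97173, -0.24793
4. -46.62462, -0.11958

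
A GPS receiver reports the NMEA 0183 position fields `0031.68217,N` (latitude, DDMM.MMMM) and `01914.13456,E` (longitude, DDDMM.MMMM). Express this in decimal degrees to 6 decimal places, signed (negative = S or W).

φ: degrees = first 2 digits = 0, minutes = 31.68217; 0 + 31.68217/60 = 0.5280362
N → positive
Longitude: split at 3 digits → 019° and 14.13456′; 19 + 14.13456/60 = 19.2355760
E ⇒ keep positive

0.528036, 19.235576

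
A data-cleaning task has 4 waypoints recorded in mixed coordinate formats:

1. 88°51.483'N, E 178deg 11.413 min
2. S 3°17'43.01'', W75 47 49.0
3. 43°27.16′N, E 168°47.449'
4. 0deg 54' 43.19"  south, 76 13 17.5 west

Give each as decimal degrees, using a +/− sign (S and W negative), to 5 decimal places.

1. 88.85805, 178.19022
2. -3.29528, -75.79694
3. 43.45267, 168.79082
4. -0.91200, -76.22153

Point 1:
  Lat: 51.483′ = 0.858050°; total 88.858050
  N ⇒ keep positive
  λ: 11.413′ = 0.190217°; total 178.190217
  E → positive
Point 2:
  Lat: 3 + 17/60 + 43.01/3600 = 3.295281
  S ⇒ negate
  λ: 47′ + 49″ = 47.81667′; 75 + 47.81667/60 = 75.796944
  hemisphere W, so the sign is −
Point 3:
  Latitude: 43 + 27.16/60 = 43.452667
  N → positive
  Lon: 47.449′ = 0.790817°; total 168.790817
  E ⇒ keep positive
Point 4:
  Latitude: 54′ + 43.19″ = 54.71983′; 0 + 54.71983/60 = 0.911997
  hemisphere S, so the sign is −
  λ: 13′ + 17.5″ = 13.29167′; 76 + 13.29167/60 = 76.221528
  hemisphere W, so the sign is −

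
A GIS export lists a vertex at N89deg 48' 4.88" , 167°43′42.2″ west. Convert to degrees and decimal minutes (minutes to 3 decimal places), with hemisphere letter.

Lat: 48 + 4.88/60 = 48.08133′
Lon: 43 + 42.2/60 = 43.70333′

89° 48.081′ N, 167° 43.703′ W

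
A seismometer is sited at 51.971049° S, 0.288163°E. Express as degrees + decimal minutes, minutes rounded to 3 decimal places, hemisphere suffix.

51° 58.263′ S, 0° 17.290′ E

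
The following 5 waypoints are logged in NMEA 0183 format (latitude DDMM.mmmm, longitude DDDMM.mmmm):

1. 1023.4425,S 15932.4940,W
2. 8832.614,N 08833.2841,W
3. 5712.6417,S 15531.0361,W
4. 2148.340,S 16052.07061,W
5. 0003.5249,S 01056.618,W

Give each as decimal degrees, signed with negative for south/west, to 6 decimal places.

1. -10.390708, -159.541567
2. 88.543567, -88.554735
3. -57.210695, -155.517268
4. -21.805667, -160.867844
5. -0.058748, -10.943633

Point 1:
  φ: split at 2 digits → 10° and 23.4425′; 10 + 23.4425/60 = 10.3907083
  S ⇒ negate
  Lon: split at 3 digits → 159° and 32.494′; 159 + 32.494/60 = 159.5415667
  W ⇒ negate
Point 2:
  Lat: degrees = first 2 digits = 88, minutes = 32.614; 88 + 32.614/60 = 88.5435667
  N → positive
  Longitude: split at 3 digits → 088° and 33.2841′; 88 + 33.2841/60 = 88.5547350
  hemisphere W, so the sign is −
Point 3:
  Lat: split at 2 digits → 57° and 12.6417′; 57 + 12.6417/60 = 57.2106950
  hemisphere S, so the sign is −
  Lon: split at 3 digits → 155° and 31.0361′; 155 + 31.0361/60 = 155.5172683
  W ⇒ negate
Point 4:
  Lat: degrees = first 2 digits = 21, minutes = 48.34; 21 + 48.34/60 = 21.8056667
  S → negative
  Longitude: split at 3 digits → 160° and 52.07061′; 160 + 52.07061/60 = 160.8678435
  W ⇒ negate
Point 5:
  Latitude: degrees = first 2 digits = 0, minutes = 3.5249; 0 + 3.5249/60 = 0.0587483
  S → negative
  Lon: degrees = first 3 digits = 10, minutes = 56.618; 10 + 56.618/60 = 10.9436333
  W → negative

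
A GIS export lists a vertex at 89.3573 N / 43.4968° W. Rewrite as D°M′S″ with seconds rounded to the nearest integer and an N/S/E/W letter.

Latitude: whole degrees 89; 21.43800′ → 21′ and 26.28″
Lon: 0.496800 × 60 = 29.80800′ → 29′, remainder × 60 = 48.48″

89°21′26″ N, 43°29′48″ W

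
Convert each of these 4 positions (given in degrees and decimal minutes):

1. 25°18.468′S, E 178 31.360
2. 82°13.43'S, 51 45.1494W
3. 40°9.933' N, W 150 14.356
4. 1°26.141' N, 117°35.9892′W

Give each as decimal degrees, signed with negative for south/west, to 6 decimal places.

1. -25.307800, 178.522667
2. -82.223833, -51.752490
3. 40.165550, -150.239267
4. 1.435683, -117.599820

Point 1:
  φ: 18.468′ = 0.307800°; total 25.3078000
  hemisphere S, so the sign is −
  Longitude: 31.36′ = 0.522667°; total 178.5226667
  E ⇒ keep positive
Point 2:
  φ: 82 + 13.43/60 = 82.2238333
  S ⇒ negate
  λ: 45.1494′ = 0.752490°; total 51.7524900
  W ⇒ negate
Point 3:
  Lat: 9.933′ = 0.165550°; total 40.1655500
  N ⇒ keep positive
  λ: 14.356′ = 0.239267°; total 150.2392667
  W → negative
Point 4:
  φ: 26.141′ = 0.435683°; total 1.4356833
  N → positive
  λ: 35.9892′ = 0.599820°; total 117.5998200
  W ⇒ negate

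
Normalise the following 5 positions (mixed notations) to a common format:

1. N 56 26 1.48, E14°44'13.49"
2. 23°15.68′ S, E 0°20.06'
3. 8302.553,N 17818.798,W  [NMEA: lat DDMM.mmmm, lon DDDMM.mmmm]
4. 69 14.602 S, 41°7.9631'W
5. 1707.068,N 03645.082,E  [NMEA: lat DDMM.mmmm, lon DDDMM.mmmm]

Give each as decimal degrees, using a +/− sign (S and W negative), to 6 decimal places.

1. 56.433744, 14.737081
2. -23.261333, 0.334333
3. 83.042550, -178.313300
4. -69.243367, -41.132718
5. 17.117800, 36.751367

Point 1:
  Latitude: 26′ + 1.48″ = 26.02467′; 56 + 26.02467/60 = 56.4337444
  N ⇒ keep positive
  Longitude: 14° + 44/60 + 13.49/3600 = 14 + 0.733333 + 0.003747 = 14.7370806
  E → positive
Point 2:
  Latitude: 23 + 15.68/60 = 23.2613333
  S ⇒ negate
  Longitude: 20.06′ = 0.334333°; total 0.3343333
  E ⇒ keep positive
Point 3:
  Lat: degrees = first 2 digits = 83, minutes = 2.553; 83 + 2.553/60 = 83.0425500
  N ⇒ keep positive
  λ: degrees = first 3 digits = 178, minutes = 18.798; 178 + 18.798/60 = 178.3133000
  W ⇒ negate
Point 4:
  Lat: 69 + 14.602/60 = 69.2433667
  hemisphere S, so the sign is −
  λ: 41 + 7.9631/60 = 41.1327183
  W ⇒ negate
Point 5:
  Lat: split at 2 digits → 17° and 7.068′; 17 + 7.068/60 = 17.1178000
  N → positive
  Longitude: split at 3 digits → 036° and 45.082′; 36 + 45.082/60 = 36.7513667
  E → positive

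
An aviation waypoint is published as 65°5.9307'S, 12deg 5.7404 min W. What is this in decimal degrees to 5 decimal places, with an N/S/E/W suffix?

Latitude: 65 + 5.9307/60 = 65.098845
λ: 5.7404′ = 0.095673°; total 12.095673

65.09885° S, 12.09567° W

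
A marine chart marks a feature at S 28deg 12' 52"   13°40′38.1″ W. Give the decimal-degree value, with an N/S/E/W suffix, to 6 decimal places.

28.214444° S, 13.677250° W

Lat: 28 + 12/60 + 52/3600 = 28.2144444
λ: 13 + 40/60 + 38.1/3600 = 13.6772500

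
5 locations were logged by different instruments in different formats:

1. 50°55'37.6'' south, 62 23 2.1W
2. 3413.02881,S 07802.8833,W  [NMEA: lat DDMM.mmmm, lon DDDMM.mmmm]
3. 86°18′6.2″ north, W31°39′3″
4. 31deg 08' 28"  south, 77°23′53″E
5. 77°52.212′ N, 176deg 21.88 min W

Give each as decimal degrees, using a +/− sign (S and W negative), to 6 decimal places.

Point 1:
  Latitude: 50 + 55/60 + 37.6/3600 = 50.9271111
  hemisphere S, so the sign is −
  λ: 23′ + 2.1″ = 23.03500′; 62 + 23.03500/60 = 62.3839167
  W ⇒ negate
Point 2:
  Lat: degrees = first 2 digits = 34, minutes = 13.02881; 34 + 13.02881/60 = 34.2171468
  hemisphere S, so the sign is −
  Lon: split at 3 digits → 078° and 2.8833′; 78 + 2.8833/60 = 78.0480550
  hemisphere W, so the sign is −
Point 3:
  φ: 18′ + 6.2″ = 18.10333′; 86 + 18.10333/60 = 86.3017222
  N → positive
  Lon: 39′ + 3″ = 39.05000′; 31 + 39.05000/60 = 31.6508333
  W → negative
Point 4:
  Latitude: 8′ + 28″ = 8.46667′; 31 + 8.46667/60 = 31.1411111
  S ⇒ negate
  Longitude: 23′ + 53″ = 23.88333′; 77 + 23.88333/60 = 77.3980556
  E → positive
Point 5:
  Latitude: 77 + 52.212/60 = 77.8702000
  N → positive
  Longitude: 21.88′ = 0.364667°; total 176.3646667
  hemisphere W, so the sign is −

1. -50.927111, -62.383917
2. -34.217147, -78.048055
3. 86.301722, -31.650833
4. -31.141111, 77.398056
5. 77.870200, -176.364667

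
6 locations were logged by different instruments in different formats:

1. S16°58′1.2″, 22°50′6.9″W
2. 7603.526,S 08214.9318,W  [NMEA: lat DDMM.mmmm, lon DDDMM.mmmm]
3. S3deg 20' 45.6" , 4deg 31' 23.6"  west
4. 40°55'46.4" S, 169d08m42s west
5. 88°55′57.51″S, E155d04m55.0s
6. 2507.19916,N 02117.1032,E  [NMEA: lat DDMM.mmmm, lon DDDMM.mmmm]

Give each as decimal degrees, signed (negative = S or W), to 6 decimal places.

Point 1:
  φ: 16 + 58/60 + 1.2/3600 = 16.9670000
  hemisphere S, so the sign is −
  Longitude: 50′ + 6.9″ = 50.11500′; 22 + 50.11500/60 = 22.8352500
  W ⇒ negate
Point 2:
  φ: degrees = first 2 digits = 76, minutes = 3.526; 76 + 3.526/60 = 76.0587667
  S → negative
  λ: split at 3 digits → 082° and 14.9318′; 82 + 14.9318/60 = 82.2488633
  W ⇒ negate
Point 3:
  Latitude: 20′ + 45.6″ = 20.76000′; 3 + 20.76000/60 = 3.3460000
  S ⇒ negate
  Longitude: 4 + 31/60 + 23.6/3600 = 4.5232222
  W ⇒ negate
Point 4:
  Latitude: 55′ + 46.4″ = 55.77333′; 40 + 55.77333/60 = 40.9295556
  S ⇒ negate
  λ: 169° + 8/60 + 42/3600 = 169 + 0.133333 + 0.011667 = 169.1450000
  W ⇒ negate
Point 5:
  φ: 88 + 55/60 + 57.51/3600 = 88.9326417
  S → negative
  Longitude: 4′ + 55″ = 4.91667′; 155 + 4.91667/60 = 155.0819444
  E → positive
Point 6:
  φ: split at 2 digits → 25° and 7.19916′; 25 + 7.19916/60 = 25.1199860
  N ⇒ keep positive
  Longitude: split at 3 digits → 021° and 17.1032′; 21 + 17.1032/60 = 21.2850533
  E ⇒ keep positive

1. -16.967000, -22.835250
2. -76.058767, -82.248863
3. -3.346000, -4.523222
4. -40.929556, -169.145000
5. -88.932642, 155.081944
6. 25.119986, 21.285053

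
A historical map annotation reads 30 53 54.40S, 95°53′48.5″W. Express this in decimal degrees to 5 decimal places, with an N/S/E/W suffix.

30.89844° S, 95.89681° W

Latitude: 30° + 53/60 + 54.4/3600 = 30 + 0.883333 + 0.015111 = 30.898444
λ: 95° + 53/60 + 48.5/3600 = 95 + 0.883333 + 0.013472 = 95.896806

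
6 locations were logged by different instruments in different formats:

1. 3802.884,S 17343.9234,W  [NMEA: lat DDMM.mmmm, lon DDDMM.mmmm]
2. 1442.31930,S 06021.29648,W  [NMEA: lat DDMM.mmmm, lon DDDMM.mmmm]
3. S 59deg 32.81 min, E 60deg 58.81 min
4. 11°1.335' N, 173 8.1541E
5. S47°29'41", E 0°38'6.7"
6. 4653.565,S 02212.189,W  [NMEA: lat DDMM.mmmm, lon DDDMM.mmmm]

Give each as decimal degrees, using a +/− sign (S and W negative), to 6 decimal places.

1. -38.048067, -173.732057
2. -14.705322, -60.354941
3. -59.546833, 60.980167
4. 11.022250, 173.135902
5. -47.494722, 0.635194
6. -46.892750, -22.203150

Point 1:
  φ: split at 2 digits → 38° and 2.884′; 38 + 2.884/60 = 38.0480667
  S ⇒ negate
  Lon: split at 3 digits → 173° and 43.9234′; 173 + 43.9234/60 = 173.7320567
  hemisphere W, so the sign is −
Point 2:
  φ: split at 2 digits → 14° and 42.3193′; 14 + 42.3193/60 = 14.7053217
  hemisphere S, so the sign is −
  Lon: split at 3 digits → 060° and 21.29648′; 60 + 21.29648/60 = 60.3549413
  W → negative
Point 3:
  Lat: 59 + 32.81/60 = 59.5468333
  hemisphere S, so the sign is −
  Longitude: 58.81′ = 0.980167°; total 60.9801667
  E → positive
Point 4:
  Lat: 1.335′ = 0.022250°; total 11.0222500
  N ⇒ keep positive
  Lon: 173 + 8.1541/60 = 173.1359017
  E → positive
Point 5:
  φ: 47 + 29/60 + 41/3600 = 47.4947222
  S → negative
  Lon: 0 + 38/60 + 6.7/3600 = 0.6351944
  E → positive
Point 6:
  φ: degrees = first 2 digits = 46, minutes = 53.565; 46 + 53.565/60 = 46.8927500
  hemisphere S, so the sign is −
  Longitude: degrees = first 3 digits = 22, minutes = 12.189; 22 + 12.189/60 = 22.2031500
  W → negative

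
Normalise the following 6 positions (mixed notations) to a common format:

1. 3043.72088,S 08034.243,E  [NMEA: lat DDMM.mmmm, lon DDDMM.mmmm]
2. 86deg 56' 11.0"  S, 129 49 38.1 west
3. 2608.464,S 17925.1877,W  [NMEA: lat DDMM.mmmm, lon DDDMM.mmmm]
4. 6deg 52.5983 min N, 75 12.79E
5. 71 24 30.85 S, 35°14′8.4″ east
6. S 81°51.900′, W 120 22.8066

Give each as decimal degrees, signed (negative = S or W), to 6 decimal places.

Point 1:
  Lat: degrees = first 2 digits = 30, minutes = 43.72088; 30 + 43.72088/60 = 30.7286813
  hemisphere S, so the sign is −
  λ: degrees = first 3 digits = 80, minutes = 34.243; 80 + 34.243/60 = 80.5707167
  E ⇒ keep positive
Point 2:
  Lat: 86° + 56/60 + 11/3600 = 86 + 0.933333 + 0.003056 = 86.9363889
  hemisphere S, so the sign is −
  Lon: 129° + 49/60 + 38.1/3600 = 129 + 0.816667 + 0.010583 = 129.8272500
  W ⇒ negate
Point 3:
  Lat: split at 2 digits → 26° and 8.464′; 26 + 8.464/60 = 26.1410667
  S → negative
  λ: split at 3 digits → 179° and 25.1877′; 179 + 25.1877/60 = 179.4197950
  W → negative
Point 4:
  Latitude: 6 + 52.5983/60 = 6.8766383
  N ⇒ keep positive
  λ: 12.79′ = 0.213167°; total 75.2131667
  E → positive
Point 5:
  φ: 24′ + 30.85″ = 24.51417′; 71 + 24.51417/60 = 71.4085694
  S ⇒ negate
  λ: 14′ + 8.4″ = 14.14000′; 35 + 14.14000/60 = 35.2356667
  E → positive
Point 6:
  φ: 51.9′ = 0.865000°; total 81.8650000
  hemisphere S, so the sign is −
  Lon: 120 + 22.8066/60 = 120.3801100
  W ⇒ negate

1. -30.728681, 80.570717
2. -86.936389, -129.827250
3. -26.141067, -179.419795
4. 6.876638, 75.213167
5. -71.408569, 35.235667
6. -81.865000, -120.380110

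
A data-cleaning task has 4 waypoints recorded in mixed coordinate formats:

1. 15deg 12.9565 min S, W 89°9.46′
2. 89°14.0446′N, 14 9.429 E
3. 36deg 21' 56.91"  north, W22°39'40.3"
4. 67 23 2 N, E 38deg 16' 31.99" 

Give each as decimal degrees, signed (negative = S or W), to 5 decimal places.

Point 1:
  Latitude: 12.9565′ = 0.215942°; total 15.215942
  S ⇒ negate
  λ: 9.46′ = 0.157667°; total 89.157667
  W ⇒ negate
Point 2:
  Lat: 14.0446′ = 0.234077°; total 89.234077
  N ⇒ keep positive
  Longitude: 9.429′ = 0.157150°; total 14.157150
  E ⇒ keep positive
Point 3:
  Lat: 36 + 21/60 + 56.91/3600 = 36.365808
  N ⇒ keep positive
  Longitude: 39′ + 40.3″ = 39.67167′; 22 + 39.67167/60 = 22.661194
  W → negative
Point 4:
  Latitude: 23′ + 2″ = 23.03333′; 67 + 23.03333/60 = 67.383889
  N ⇒ keep positive
  Lon: 16′ + 31.99″ = 16.53317′; 38 + 16.53317/60 = 38.275553
  E ⇒ keep positive

1. -15.21594, -89.15767
2. 89.23408, 14.15715
3. 36.36581, -22.66119
4. 67.38389, 38.27555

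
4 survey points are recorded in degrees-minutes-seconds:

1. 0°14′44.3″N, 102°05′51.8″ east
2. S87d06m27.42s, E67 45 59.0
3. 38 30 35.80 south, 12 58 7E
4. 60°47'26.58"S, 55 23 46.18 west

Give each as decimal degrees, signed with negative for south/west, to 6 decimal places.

Point 1:
  φ: 0 + 14/60 + 44.3/3600 = 0.2456389
  N → positive
  Lon: 5′ + 51.8″ = 5.86333′; 102 + 5.86333/60 = 102.0977222
  E → positive
Point 2:
  Lat: 6′ + 27.42″ = 6.45700′; 87 + 6.45700/60 = 87.1076167
  S ⇒ negate
  Longitude: 67° + 45/60 + 59/3600 = 67 + 0.750000 + 0.016389 = 67.7663889
  E → positive
Point 3:
  φ: 38 + 30/60 + 35.8/3600 = 38.5099444
  S ⇒ negate
  Lon: 12 + 58/60 + 7/3600 = 12.9686111
  E → positive
Point 4:
  Latitude: 60 + 47/60 + 26.58/3600 = 60.7907167
  hemisphere S, so the sign is −
  Longitude: 55 + 23/60 + 46.18/3600 = 55.3961611
  hemisphere W, so the sign is −

1. 0.245639, 102.097722
2. -87.107617, 67.766389
3. -38.509944, 12.968611
4. -60.790717, -55.396161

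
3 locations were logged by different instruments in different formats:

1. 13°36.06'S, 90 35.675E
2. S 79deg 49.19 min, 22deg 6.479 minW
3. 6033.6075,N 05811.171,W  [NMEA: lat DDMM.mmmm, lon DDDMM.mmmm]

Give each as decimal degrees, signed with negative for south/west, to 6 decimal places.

Point 1:
  φ: 13 + 36.06/60 = 13.6010000
  S ⇒ negate
  Lon: 90 + 35.675/60 = 90.5945833
  E ⇒ keep positive
Point 2:
  Latitude: 79 + 49.19/60 = 79.8198333
  S → negative
  λ: 6.479′ = 0.107983°; total 22.1079833
  hemisphere W, so the sign is −
Point 3:
  φ: degrees = first 2 digits = 60, minutes = 33.6075; 60 + 33.6075/60 = 60.5601250
  N → positive
  Longitude: degrees = first 3 digits = 58, minutes = 11.171; 58 + 11.171/60 = 58.1861833
  W ⇒ negate

1. -13.601000, 90.594583
2. -79.819833, -22.107983
3. 60.560125, -58.186183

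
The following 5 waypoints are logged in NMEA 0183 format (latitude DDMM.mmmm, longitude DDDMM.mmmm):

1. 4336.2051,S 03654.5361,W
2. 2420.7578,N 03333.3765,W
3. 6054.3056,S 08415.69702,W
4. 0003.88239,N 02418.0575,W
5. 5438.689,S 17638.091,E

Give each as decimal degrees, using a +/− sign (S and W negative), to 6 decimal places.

Point 1:
  φ: split at 2 digits → 43° and 36.2051′; 43 + 36.2051/60 = 43.6034183
  S ⇒ negate
  λ: degrees = first 3 digits = 36, minutes = 54.5361; 36 + 54.5361/60 = 36.9089350
  W ⇒ negate
Point 2:
  Latitude: degrees = first 2 digits = 24, minutes = 20.7578; 24 + 20.7578/60 = 24.3459633
  N ⇒ keep positive
  Longitude: degrees = first 3 digits = 33, minutes = 33.3765; 33 + 33.3765/60 = 33.5562750
  W ⇒ negate
Point 3:
  Latitude: degrees = first 2 digits = 60, minutes = 54.3056; 60 + 54.3056/60 = 60.9050933
  S → negative
  Lon: split at 3 digits → 084° and 15.69702′; 84 + 15.69702/60 = 84.2616170
  W ⇒ negate
Point 4:
  Latitude: split at 2 digits → 00° and 3.88239′; 0 + 3.88239/60 = 0.0647065
  N ⇒ keep positive
  λ: split at 3 digits → 024° and 18.0575′; 24 + 18.0575/60 = 24.3009583
  hemisphere W, so the sign is −
Point 5:
  Latitude: degrees = first 2 digits = 54, minutes = 38.689; 54 + 38.689/60 = 54.6448167
  S → negative
  Longitude: degrees = first 3 digits = 176, minutes = 38.091; 176 + 38.091/60 = 176.6348500
  E ⇒ keep positive

1. -43.603418, -36.908935
2. 24.345963, -33.556275
3. -60.905093, -84.261617
4. 0.064707, -24.300958
5. -54.644817, 176.634850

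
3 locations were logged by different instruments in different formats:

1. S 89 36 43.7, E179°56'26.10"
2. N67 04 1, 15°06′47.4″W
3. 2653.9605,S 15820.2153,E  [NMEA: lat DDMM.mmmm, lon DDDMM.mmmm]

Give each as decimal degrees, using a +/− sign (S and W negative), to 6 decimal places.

Point 1:
  φ: 36′ + 43.7″ = 36.72833′; 89 + 36.72833/60 = 89.6121389
  S → negative
  Lon: 56′ + 26.1″ = 56.43500′; 179 + 56.43500/60 = 179.9405833
  E → positive
Point 2:
  φ: 67° + 4/60 + 1/3600 = 67 + 0.066667 + 0.000278 = 67.0669444
  N ⇒ keep positive
  Longitude: 6′ + 47.4″ = 6.79000′; 15 + 6.79000/60 = 15.1131667
  hemisphere W, so the sign is −
Point 3:
  Lat: split at 2 digits → 26° and 53.9605′; 26 + 53.9605/60 = 26.8993417
  S → negative
  Longitude: degrees = first 3 digits = 158, minutes = 20.2153; 158 + 20.2153/60 = 158.3369217
  E ⇒ keep positive

1. -89.612139, 179.940583
2. 67.066944, -15.113167
3. -26.899342, 158.336922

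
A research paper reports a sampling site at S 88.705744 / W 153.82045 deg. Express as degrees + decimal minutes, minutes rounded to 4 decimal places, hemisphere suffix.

Latitude: 88° + 0.705744 × 60 = 88° 42.344640′
λ: 153° + 0.820450 × 60 = 153° 49.227000′

88° 42.3446′ S, 153° 49.2270′ W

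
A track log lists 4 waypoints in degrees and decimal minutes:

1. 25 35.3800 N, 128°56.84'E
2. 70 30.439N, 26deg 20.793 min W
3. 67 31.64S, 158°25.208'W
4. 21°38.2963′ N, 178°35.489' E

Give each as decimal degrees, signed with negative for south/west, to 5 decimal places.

1. 25.58967, 128.94733
2. 70.50732, -26.34655
3. -67.52733, -158.42013
4. 21.63827, 178.59148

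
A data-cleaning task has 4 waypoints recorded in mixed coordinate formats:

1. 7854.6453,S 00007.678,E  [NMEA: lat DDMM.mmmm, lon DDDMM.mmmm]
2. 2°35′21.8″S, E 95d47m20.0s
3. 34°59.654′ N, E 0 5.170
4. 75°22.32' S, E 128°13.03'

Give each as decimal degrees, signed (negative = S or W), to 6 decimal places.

Point 1:
  Lat: degrees = first 2 digits = 78, minutes = 54.6453; 78 + 54.6453/60 = 78.9107550
  hemisphere S, so the sign is −
  Longitude: split at 3 digits → 000° and 7.678′; 0 + 7.678/60 = 0.1279667
  E ⇒ keep positive
Point 2:
  Latitude: 2 + 35/60 + 21.8/3600 = 2.5893889
  S ⇒ negate
  λ: 95° + 47/60 + 20/3600 = 95 + 0.783333 + 0.005556 = 95.7888889
  E → positive
Point 3:
  Lat: 34 + 59.654/60 = 34.9942333
  N ⇒ keep positive
  Longitude: 5.17′ = 0.086167°; total 0.0861667
  E ⇒ keep positive
Point 4:
  Lat: 22.32′ = 0.372000°; total 75.3720000
  S → negative
  Lon: 13.03′ = 0.217167°; total 128.2171667
  E → positive

1. -78.910755, 0.127967
2. -2.589389, 95.788889
3. 34.994233, 0.086167
4. -75.372000, 128.217167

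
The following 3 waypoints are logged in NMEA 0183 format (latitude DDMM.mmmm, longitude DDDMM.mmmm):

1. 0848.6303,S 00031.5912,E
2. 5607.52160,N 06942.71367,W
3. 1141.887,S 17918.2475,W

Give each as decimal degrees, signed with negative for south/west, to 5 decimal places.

1. -8.81051, 0.52652
2. 56.12536, -69.71189
3. -11.69812, -179.30413

Point 1:
  φ: degrees = first 2 digits = 8, minutes = 48.6303; 8 + 48.6303/60 = 8.810505
  S ⇒ negate
  λ: degrees = first 3 digits = 0, minutes = 31.5912; 0 + 31.5912/60 = 0.526520
  E → positive
Point 2:
  φ: split at 2 digits → 56° and 7.5216′; 56 + 7.5216/60 = 56.125360
  N ⇒ keep positive
  Longitude: split at 3 digits → 069° and 42.71367′; 69 + 42.71367/60 = 69.711895
  hemisphere W, so the sign is −
Point 3:
  Lat: degrees = first 2 digits = 11, minutes = 41.887; 11 + 41.887/60 = 11.698117
  S → negative
  λ: split at 3 digits → 179° and 18.2475′; 179 + 18.2475/60 = 179.304125
  hemisphere W, so the sign is −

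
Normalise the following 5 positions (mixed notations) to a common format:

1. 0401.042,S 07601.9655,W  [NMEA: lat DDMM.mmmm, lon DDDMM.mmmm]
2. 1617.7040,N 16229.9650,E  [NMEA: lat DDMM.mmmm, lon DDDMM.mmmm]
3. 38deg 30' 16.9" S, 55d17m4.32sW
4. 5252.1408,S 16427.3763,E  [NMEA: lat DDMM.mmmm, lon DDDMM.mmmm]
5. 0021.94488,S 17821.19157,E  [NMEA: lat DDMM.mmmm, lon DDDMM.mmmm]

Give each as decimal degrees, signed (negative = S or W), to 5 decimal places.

1. -4.01737, -76.03276
2. 16.29507, 162.49942
3. -38.50469, -55.28453
4. -52.86901, 164.45627
5. -0.36575, 178.35319

Point 1:
  Latitude: degrees = first 2 digits = 4, minutes = 1.042; 4 + 1.042/60 = 4.017367
  S → negative
  Longitude: degrees = first 3 digits = 76, minutes = 1.9655; 76 + 1.9655/60 = 76.032758
  W → negative
Point 2:
  φ: degrees = first 2 digits = 16, minutes = 17.704; 16 + 17.704/60 = 16.295067
  N ⇒ keep positive
  λ: split at 3 digits → 162° and 29.965′; 162 + 29.965/60 = 162.499417
  E → positive
Point 3:
  Lat: 38 + 30/60 + 16.9/3600 = 38.504694
  S → negative
  Lon: 55° + 17/60 + 4.32/3600 = 55 + 0.283333 + 0.001200 = 55.284533
  hemisphere W, so the sign is −
Point 4:
  φ: split at 2 digits → 52° and 52.1408′; 52 + 52.1408/60 = 52.869013
  S ⇒ negate
  λ: degrees = first 3 digits = 164, minutes = 27.3763; 164 + 27.3763/60 = 164.456272
  E ⇒ keep positive
Point 5:
  Latitude: degrees = first 2 digits = 0, minutes = 21.94488; 0 + 21.94488/60 = 0.365748
  hemisphere S, so the sign is −
  Lon: split at 3 digits → 178° and 21.19157′; 178 + 21.19157/60 = 178.353193
  E ⇒ keep positive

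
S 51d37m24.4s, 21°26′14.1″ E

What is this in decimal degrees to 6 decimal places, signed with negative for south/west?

-51.623444, 21.437250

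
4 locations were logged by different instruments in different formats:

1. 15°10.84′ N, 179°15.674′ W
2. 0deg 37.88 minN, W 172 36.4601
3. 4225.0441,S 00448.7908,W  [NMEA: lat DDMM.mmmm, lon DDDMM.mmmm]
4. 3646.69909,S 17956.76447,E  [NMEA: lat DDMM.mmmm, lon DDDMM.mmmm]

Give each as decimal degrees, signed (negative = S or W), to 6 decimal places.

1. 15.180667, -179.261233
2. 0.631333, -172.607668
3. -42.417402, -4.813180
4. -36.778318, 179.946075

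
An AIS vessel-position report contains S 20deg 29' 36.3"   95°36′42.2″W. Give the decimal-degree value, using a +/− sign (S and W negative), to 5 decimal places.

-20.49342, -95.61172

Lat: 20 + 29/60 + 36.3/3600 = 20.493417
S → negative
Lon: 95 + 36/60 + 42.2/3600 = 95.611722
hemisphere W, so the sign is −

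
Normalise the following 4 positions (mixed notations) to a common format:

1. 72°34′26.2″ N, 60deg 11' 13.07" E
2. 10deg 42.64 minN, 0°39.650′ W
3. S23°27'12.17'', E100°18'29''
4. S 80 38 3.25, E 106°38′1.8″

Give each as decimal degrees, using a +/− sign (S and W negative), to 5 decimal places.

1. 72.57394, 60.18696
2. 10.71067, -0.66083
3. -23.45338, 100.30806
4. -80.63424, 106.63383

Point 1:
  Latitude: 34′ + 26.2″ = 34.43667′; 72 + 34.43667/60 = 72.573944
  N → positive
  Longitude: 60° + 11/60 + 13.07/3600 = 60 + 0.183333 + 0.003631 = 60.186964
  E → positive
Point 2:
  φ: 42.64′ = 0.710667°; total 10.710667
  N ⇒ keep positive
  Lon: 0 + 39.65/60 = 0.660833
  hemisphere W, so the sign is −
Point 3:
  Lat: 23° + 27/60 + 12.17/3600 = 23 + 0.450000 + 0.003381 = 23.453381
  S → negative
  λ: 100° + 18/60 + 29/3600 = 100 + 0.300000 + 0.008056 = 100.308056
  E ⇒ keep positive
Point 4:
  Latitude: 38′ + 3.25″ = 38.05417′; 80 + 38.05417/60 = 80.634236
  S → negative
  Lon: 106 + 38/60 + 1.8/3600 = 106.633833
  E → positive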